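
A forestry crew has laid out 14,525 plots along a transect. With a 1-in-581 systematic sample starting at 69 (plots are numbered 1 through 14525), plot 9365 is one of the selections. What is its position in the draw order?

k = 581
position = (9365 − 69)/581 + 1 = 9296/581 + 1 = 16 + 1 = 17

17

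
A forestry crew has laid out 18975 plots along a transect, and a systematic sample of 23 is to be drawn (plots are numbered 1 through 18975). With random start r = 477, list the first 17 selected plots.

477, 1302, 2127, 2952, 3777, 4602, 5427, 6252, 7077, 7902, 8727, 9552, 10377, 11202, 12027, 12852, 13677

k = N/n = 18975/23 = 825
plot 1: 477
plot 2: 477 + 825 = 1302
plot 3: 1302 + 825 = 2127
plot 4: 2127 + 825 = 2952
plot 5: 2952 + 825 = 3777
plot 6: 3777 + 825 = 4602
plot 7: 4602 + 825 = 5427
plot 8: 5427 + 825 = 6252
plot 9: 6252 + 825 = 7077
plot 10: 7077 + 825 = 7902
plot 11: 7902 + 825 = 8727
plot 12: 8727 + 825 = 9552
plot 13: 9552 + 825 = 10377
plot 14: 10377 + 825 = 11202
plot 15: 11202 + 825 = 12027
plot 16: 12027 + 825 = 12852
plot 17: 12852 + 825 = 13677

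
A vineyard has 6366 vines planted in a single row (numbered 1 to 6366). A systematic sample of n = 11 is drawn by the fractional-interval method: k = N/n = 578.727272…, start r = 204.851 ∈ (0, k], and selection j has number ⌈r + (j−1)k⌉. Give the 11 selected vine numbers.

j=1: r + 0k = 204.851 → ⌈·⌉ = 205
j=2: r + 1k = 783.578272… → ⌈·⌉ = 784
j=3: r + 2k = 1362.305545… → ⌈·⌉ = 1363
j=4: r + 3k = 1941.032818… → ⌈·⌉ = 1942
j=5: r + 4k = 2519.760090… → ⌈·⌉ = 2520
j=6: r + 5k = 3098.487363… → ⌈·⌉ = 3099
j=7: r + 6k = 3677.214636… → ⌈·⌉ = 3678
j=8: r + 7k = 4255.941909… → ⌈·⌉ = 4256
j=9: r + 8k = 4834.669181… → ⌈·⌉ = 4835
j=10: r + 9k = 5413.396454… → ⌈·⌉ = 5414
j=11: r + 10k = 5992.123727… → ⌈·⌉ = 5993

205, 784, 1363, 1942, 2520, 3099, 3678, 4256, 4835, 5414, 5993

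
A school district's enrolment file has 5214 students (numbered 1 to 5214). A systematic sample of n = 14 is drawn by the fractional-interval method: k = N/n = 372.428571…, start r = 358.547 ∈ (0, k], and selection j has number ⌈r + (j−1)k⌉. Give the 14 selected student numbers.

j=1: r + 0k = 358.547 → ⌈·⌉ = 359
j=2: r + 1k = 730.975571… → ⌈·⌉ = 731
j=3: r + 2k = 1103.404142… → ⌈·⌉ = 1104
j=4: r + 3k = 1475.832714… → ⌈·⌉ = 1476
j=5: r + 4k = 1848.261285… → ⌈·⌉ = 1849
j=6: r + 5k = 2220.689857… → ⌈·⌉ = 2221
j=7: r + 6k = 2593.118428… → ⌈·⌉ = 2594
j=8: r + 7k = 2965.547 → ⌈·⌉ = 2966
j=9: r + 8k = 3337.975571… → ⌈·⌉ = 3338
j=10: r + 9k = 3710.404142… → ⌈·⌉ = 3711
j=11: r + 10k = 4082.832714… → ⌈·⌉ = 4083
j=12: r + 11k = 4455.261285… → ⌈·⌉ = 4456
j=13: r + 12k = 4827.689857… → ⌈·⌉ = 4828
j=14: r + 13k = 5200.118428… → ⌈·⌉ = 5201

359, 731, 1104, 1476, 1849, 2221, 2594, 2966, 3338, 3711, 4083, 4456, 4828, 5201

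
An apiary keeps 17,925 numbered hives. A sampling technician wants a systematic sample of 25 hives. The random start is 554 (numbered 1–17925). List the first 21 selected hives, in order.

k = N/n = 17925/25 = 717
hive 1: 554
hive 2: 554 + 717 = 1271
hive 3: 1271 + 717 = 1988
hive 4: 1988 + 717 = 2705
hive 5: 2705 + 717 = 3422
hive 6: 3422 + 717 = 4139
hive 7: 4139 + 717 = 4856
hive 8: 4856 + 717 = 5573
hive 9: 5573 + 717 = 6290
hive 10: 6290 + 717 = 7007
hive 11: 7007 + 717 = 7724
hive 12: 7724 + 717 = 8441
hive 13: 8441 + 717 = 9158
hive 14: 9158 + 717 = 9875
hive 15: 9875 + 717 = 10592
hive 16: 10592 + 717 = 11309
hive 17: 11309 + 717 = 12026
hive 18: 12026 + 717 = 12743
hive 19: 12743 + 717 = 13460
hive 20: 13460 + 717 = 14177
hive 21: 14177 + 717 = 14894

554, 1271, 1988, 2705, 3422, 4139, 4856, 5573, 6290, 7007, 7724, 8441, 9158, 9875, 10592, 11309, 12026, 12743, 13460, 14177, 14894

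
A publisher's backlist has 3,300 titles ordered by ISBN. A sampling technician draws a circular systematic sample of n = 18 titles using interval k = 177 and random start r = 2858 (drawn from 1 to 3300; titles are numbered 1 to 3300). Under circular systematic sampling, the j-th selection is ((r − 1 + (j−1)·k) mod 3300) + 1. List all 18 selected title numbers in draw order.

2858, 3035, 3212, 89, 266, 443, 620, 797, 974, 1151, 1328, 1505, 1682, 1859, 2036, 2213, 2390, 2567

Selection 1: 2858
Selection 2: 2858 + 177 = 3035
Selection 3: 3035 + 177 = 3212
Selection 4: 3212 + 177 = 3389 → 3389 − 3300 = 89
Selection 5: 89 + 177 = 266
Selection 6: 266 + 177 = 443
Selection 7: 443 + 177 = 620
Selection 8: 620 + 177 = 797
Selection 9: 797 + 177 = 974
Selection 10: 974 + 177 = 1151
Selection 11: 1151 + 177 = 1328
Selection 12: 1328 + 177 = 1505
Selection 13: 1505 + 177 = 1682
Selection 14: 1682 + 177 = 1859
Selection 15: 1859 + 177 = 2036
Selection 16: 2036 + 177 = 2213
Selection 17: 2213 + 177 = 2390
Selection 18: 2390 + 177 = 2567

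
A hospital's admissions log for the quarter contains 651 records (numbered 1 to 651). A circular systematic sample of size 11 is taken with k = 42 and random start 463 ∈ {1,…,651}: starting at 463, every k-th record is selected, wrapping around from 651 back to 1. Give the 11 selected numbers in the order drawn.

463, 505, 547, 589, 631, 22, 64, 106, 148, 190, 232

Selection 1: 463
Selection 2: 463 + 42 = 505
Selection 3: 505 + 42 = 547
Selection 4: 547 + 42 = 589
Selection 5: 589 + 42 = 631
Selection 6: 631 + 42 = 673 → 673 − 651 = 22
Selection 7: 22 + 42 = 64
Selection 8: 64 + 42 = 106
Selection 9: 106 + 42 = 148
Selection 10: 148 + 42 = 190
Selection 11: 190 + 42 = 232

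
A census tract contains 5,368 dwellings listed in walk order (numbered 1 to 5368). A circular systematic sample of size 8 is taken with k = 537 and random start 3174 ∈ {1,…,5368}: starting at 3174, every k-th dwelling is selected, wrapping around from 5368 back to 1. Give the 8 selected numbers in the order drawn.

3174, 3711, 4248, 4785, 5322, 491, 1028, 1565

Selection 1: 3174
Selection 2: 3174 + 537 = 3711
Selection 3: 3711 + 537 = 4248
Selection 4: 4248 + 537 = 4785
Selection 5: 4785 + 537 = 5322
Selection 6: 5322 + 537 = 5859 → 5859 − 5368 = 491
Selection 7: 491 + 537 = 1028
Selection 8: 1028 + 537 = 1565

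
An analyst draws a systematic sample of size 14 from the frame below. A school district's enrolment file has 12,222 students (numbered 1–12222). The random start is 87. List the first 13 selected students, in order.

87, 960, 1833, 2706, 3579, 4452, 5325, 6198, 7071, 7944, 8817, 9690, 10563

k = N/n = 12222/14 = 873
student 1: 87
student 2: 87 + 873 = 960
student 3: 960 + 873 = 1833
student 4: 1833 + 873 = 2706
student 5: 2706 + 873 = 3579
student 6: 3579 + 873 = 4452
student 7: 4452 + 873 = 5325
student 8: 5325 + 873 = 6198
student 9: 6198 + 873 = 7071
student 10: 7071 + 873 = 7944
student 11: 7944 + 873 = 8817
student 12: 8817 + 873 = 9690
student 13: 9690 + 873 = 10563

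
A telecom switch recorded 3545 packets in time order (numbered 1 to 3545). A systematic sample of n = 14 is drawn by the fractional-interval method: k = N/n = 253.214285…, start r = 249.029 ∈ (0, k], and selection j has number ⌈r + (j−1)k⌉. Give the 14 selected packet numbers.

250, 503, 756, 1009, 1262, 1516, 1769, 2022, 2275, 2528, 2782, 3035, 3288, 3541

j=1: r + 0k = 249.029 → ⌈·⌉ = 250
j=2: r + 1k = 502.243285… → ⌈·⌉ = 503
j=3: r + 2k = 755.457571… → ⌈·⌉ = 756
j=4: r + 3k = 1008.671857… → ⌈·⌉ = 1009
j=5: r + 4k = 1261.886142… → ⌈·⌉ = 1262
j=6: r + 5k = 1515.100428… → ⌈·⌉ = 1516
j=7: r + 6k = 1768.314714… → ⌈·⌉ = 1769
j=8: r + 7k = 2021.529 → ⌈·⌉ = 2022
j=9: r + 8k = 2274.743285… → ⌈·⌉ = 2275
j=10: r + 9k = 2527.957571… → ⌈·⌉ = 2528
j=11: r + 10k = 2781.171857… → ⌈·⌉ = 2782
j=12: r + 11k = 3034.386142… → ⌈·⌉ = 3035
j=13: r + 12k = 3287.600428… → ⌈·⌉ = 3288
j=14: r + 13k = 3540.814714… → ⌈·⌉ = 3541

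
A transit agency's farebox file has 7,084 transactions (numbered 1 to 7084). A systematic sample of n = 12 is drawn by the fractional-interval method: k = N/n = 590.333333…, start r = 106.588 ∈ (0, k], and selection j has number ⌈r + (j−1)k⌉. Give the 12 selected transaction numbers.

j=1: r + 0k = 106.588 → ⌈·⌉ = 107
j=2: r + 1k = 696.921333… → ⌈·⌉ = 697
j=3: r + 2k = 1287.254666… → ⌈·⌉ = 1288
j=4: r + 3k = 1877.588 → ⌈·⌉ = 1878
j=5: r + 4k = 2467.921333… → ⌈·⌉ = 2468
j=6: r + 5k = 3058.254666… → ⌈·⌉ = 3059
j=7: r + 6k = 3648.588 → ⌈·⌉ = 3649
j=8: r + 7k = 4238.921333… → ⌈·⌉ = 4239
j=9: r + 8k = 4829.254666… → ⌈·⌉ = 4830
j=10: r + 9k = 5419.588 → ⌈·⌉ = 5420
j=11: r + 10k = 6009.921333… → ⌈·⌉ = 6010
j=12: r + 11k = 6600.254666… → ⌈·⌉ = 6601

107, 697, 1288, 1878, 2468, 3059, 3649, 4239, 4830, 5420, 6010, 6601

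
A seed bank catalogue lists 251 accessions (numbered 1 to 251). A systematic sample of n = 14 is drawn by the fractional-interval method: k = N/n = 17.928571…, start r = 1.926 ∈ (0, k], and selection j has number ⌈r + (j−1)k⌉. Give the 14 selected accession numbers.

j=1: r + 0k = 1.926 → ⌈·⌉ = 2
j=2: r + 1k = 19.854571… → ⌈·⌉ = 20
j=3: r + 2k = 37.783142… → ⌈·⌉ = 38
j=4: r + 3k = 55.711714… → ⌈·⌉ = 56
j=5: r + 4k = 73.640285… → ⌈·⌉ = 74
j=6: r + 5k = 91.568857… → ⌈·⌉ = 92
j=7: r + 6k = 109.497428… → ⌈·⌉ = 110
j=8: r + 7k = 127.426 → ⌈·⌉ = 128
j=9: r + 8k = 145.354571… → ⌈·⌉ = 146
j=10: r + 9k = 163.283142… → ⌈·⌉ = 164
j=11: r + 10k = 181.211714… → ⌈·⌉ = 182
j=12: r + 11k = 199.140285… → ⌈·⌉ = 200
j=13: r + 12k = 217.068857… → ⌈·⌉ = 218
j=14: r + 13k = 234.997428… → ⌈·⌉ = 235

2, 20, 38, 56, 74, 92, 110, 128, 146, 164, 182, 200, 218, 235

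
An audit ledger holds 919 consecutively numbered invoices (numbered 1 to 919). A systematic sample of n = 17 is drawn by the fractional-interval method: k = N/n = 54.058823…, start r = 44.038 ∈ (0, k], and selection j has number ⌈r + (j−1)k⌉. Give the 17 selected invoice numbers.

45, 99, 153, 207, 261, 315, 369, 423, 477, 531, 585, 639, 693, 747, 801, 855, 909

j=1: r + 0k = 44.038 → ⌈·⌉ = 45
j=2: r + 1k = 98.096823… → ⌈·⌉ = 99
j=3: r + 2k = 152.155647… → ⌈·⌉ = 153
j=4: r + 3k = 206.214470… → ⌈·⌉ = 207
j=5: r + 4k = 260.273294… → ⌈·⌉ = 261
j=6: r + 5k = 314.332117… → ⌈·⌉ = 315
j=7: r + 6k = 368.390941… → ⌈·⌉ = 369
j=8: r + 7k = 422.449764… → ⌈·⌉ = 423
j=9: r + 8k = 476.508588… → ⌈·⌉ = 477
j=10: r + 9k = 530.567411… → ⌈·⌉ = 531
j=11: r + 10k = 584.626235… → ⌈·⌉ = 585
j=12: r + 11k = 638.685058… → ⌈·⌉ = 639
j=13: r + 12k = 692.743882… → ⌈·⌉ = 693
j=14: r + 13k = 746.802705… → ⌈·⌉ = 747
j=15: r + 14k = 800.861529… → ⌈·⌉ = 801
j=16: r + 15k = 854.920352… → ⌈·⌉ = 855
j=17: r + 16k = 908.979176… → ⌈·⌉ = 909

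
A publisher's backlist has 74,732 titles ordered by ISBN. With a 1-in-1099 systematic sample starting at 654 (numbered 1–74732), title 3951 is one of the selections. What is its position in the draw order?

4

k = 1099
position = (3951 − 654)/1099 + 1 = 3297/1099 + 1 = 3 + 1 = 4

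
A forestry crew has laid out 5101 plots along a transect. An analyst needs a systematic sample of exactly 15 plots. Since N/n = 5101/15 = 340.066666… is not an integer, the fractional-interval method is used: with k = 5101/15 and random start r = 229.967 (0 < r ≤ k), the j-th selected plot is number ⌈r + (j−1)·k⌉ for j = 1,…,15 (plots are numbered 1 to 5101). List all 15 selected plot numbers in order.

j=1: r + 0k = 229.967 → ⌈·⌉ = 230
j=2: r + 1k = 570.033666… → ⌈·⌉ = 571
j=3: r + 2k = 910.100333… → ⌈·⌉ = 911
j=4: r + 3k = 1250.167 → ⌈·⌉ = 1251
j=5: r + 4k = 1590.233666… → ⌈·⌉ = 1591
j=6: r + 5k = 1930.300333… → ⌈·⌉ = 1931
j=7: r + 6k = 2270.367 → ⌈·⌉ = 2271
j=8: r + 7k = 2610.433666… → ⌈·⌉ = 2611
j=9: r + 8k = 2950.500333… → ⌈·⌉ = 2951
j=10: r + 9k = 3290.567 → ⌈·⌉ = 3291
j=11: r + 10k = 3630.633666… → ⌈·⌉ = 3631
j=12: r + 11k = 3970.700333… → ⌈·⌉ = 3971
j=13: r + 12k = 4310.767 → ⌈·⌉ = 4311
j=14: r + 13k = 4650.833666… → ⌈·⌉ = 4651
j=15: r + 14k = 4990.900333… → ⌈·⌉ = 4991

230, 571, 911, 1251, 1591, 1931, 2271, 2611, 2951, 3291, 3631, 3971, 4311, 4651, 4991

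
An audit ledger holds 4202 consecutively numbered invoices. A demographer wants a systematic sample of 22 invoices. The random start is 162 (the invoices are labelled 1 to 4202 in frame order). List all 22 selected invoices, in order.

162, 353, 544, 735, 926, 1117, 1308, 1499, 1690, 1881, 2072, 2263, 2454, 2645, 2836, 3027, 3218, 3409, 3600, 3791, 3982, 4173

k = N/n = 4202/22 = 191
invoice 1: 162
invoice 2: 162 + 191 = 353
invoice 3: 353 + 191 = 544
invoice 4: 544 + 191 = 735
invoice 5: 735 + 191 = 926
invoice 6: 926 + 191 = 1117
invoice 7: 1117 + 191 = 1308
invoice 8: 1308 + 191 = 1499
invoice 9: 1499 + 191 = 1690
invoice 10: 1690 + 191 = 1881
invoice 11: 1881 + 191 = 2072
invoice 12: 2072 + 191 = 2263
invoice 13: 2263 + 191 = 2454
invoice 14: 2454 + 191 = 2645
invoice 15: 2645 + 191 = 2836
invoice 16: 2836 + 191 = 3027
invoice 17: 3027 + 191 = 3218
invoice 18: 3218 + 191 = 3409
invoice 19: 3409 + 191 = 3600
invoice 20: 3600 + 191 = 3791
invoice 21: 3791 + 191 = 3982
invoice 22: 3982 + 191 = 4173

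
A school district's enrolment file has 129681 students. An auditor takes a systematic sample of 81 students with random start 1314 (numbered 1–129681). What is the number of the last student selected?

k = 129681/81 = 1601
81st selection = r + (81−1)·k = 1314 + 80×1601 = 1314 + 128080 = 129394

129394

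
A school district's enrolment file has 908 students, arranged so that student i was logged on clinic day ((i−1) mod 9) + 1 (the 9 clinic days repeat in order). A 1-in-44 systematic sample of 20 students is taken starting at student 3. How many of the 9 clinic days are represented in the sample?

9

Consecutive selections differ by k = 44, so their clinic day numbers differ by 44 mod 9 = 8.
gcd(44, 9) = 1, so the sample visits 9/1 = 9 distinct residues mod 9.
Start 3 is clinic day 3; the clinic days hit are 1, 2, 3, 4, 5, 6, 7, 8, 9.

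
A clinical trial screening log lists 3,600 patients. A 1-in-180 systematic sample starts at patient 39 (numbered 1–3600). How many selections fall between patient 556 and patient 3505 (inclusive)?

17

k = 180
First selection ≥ 556: 39 + ⌈(556−39)/180⌉·180 = 39 + 3×180 = 579
Last selection ≤ 3505: 39 + ⌊(3505−39)/180⌋·180 = 39 + 19×180 = 3459
Count = 19 − 3 + 1 = 17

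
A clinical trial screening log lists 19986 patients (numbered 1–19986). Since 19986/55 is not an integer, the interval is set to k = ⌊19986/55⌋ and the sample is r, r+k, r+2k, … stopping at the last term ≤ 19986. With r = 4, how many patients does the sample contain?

56

k = ⌊19986/55⌋ = 363
Achieved size = ⌊(19986 − 4)/363⌋ + 1 = ⌊19982/363⌋ + 1 = 55 + 1 = 56
(last selection: 4 + 55×363 = 19969 ≤ 19986; next would be 20332 > 19986)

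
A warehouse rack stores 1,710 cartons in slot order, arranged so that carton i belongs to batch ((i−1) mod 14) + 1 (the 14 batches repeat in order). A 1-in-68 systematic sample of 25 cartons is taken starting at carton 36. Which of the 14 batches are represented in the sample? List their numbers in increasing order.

Consecutive selections differ by k = 68, so their batch numbers differ by 68 mod 14 = 12.
gcd(68, 14) = 2, so the sample visits 14/2 = 7 distinct residues mod 14.
Start 36 is batch 8; the batches hit are 2, 4, 6, 8, 10, 12, 14.

2, 4, 6, 8, 10, 12, 14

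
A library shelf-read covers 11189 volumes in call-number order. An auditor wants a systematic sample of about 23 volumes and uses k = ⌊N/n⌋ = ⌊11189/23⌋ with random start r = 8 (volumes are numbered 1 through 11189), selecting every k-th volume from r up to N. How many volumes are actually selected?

k = ⌊11189/23⌋ = 486
Achieved size = ⌊(11189 − 8)/486⌋ + 1 = ⌊11181/486⌋ + 1 = 23 + 1 = 24
(last selection: 8 + 23×486 = 11186 ≤ 11189; next would be 11672 > 11189)

24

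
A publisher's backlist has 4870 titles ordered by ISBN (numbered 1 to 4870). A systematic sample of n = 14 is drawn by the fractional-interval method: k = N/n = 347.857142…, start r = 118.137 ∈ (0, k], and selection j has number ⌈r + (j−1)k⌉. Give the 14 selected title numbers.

119, 466, 814, 1162, 1510, 1858, 2206, 2554, 2901, 3249, 3597, 3945, 4293, 4641

j=1: r + 0k = 118.137 → ⌈·⌉ = 119
j=2: r + 1k = 465.994142… → ⌈·⌉ = 466
j=3: r + 2k = 813.851285… → ⌈·⌉ = 814
j=4: r + 3k = 1161.708428… → ⌈·⌉ = 1162
j=5: r + 4k = 1509.565571… → ⌈·⌉ = 1510
j=6: r + 5k = 1857.422714… → ⌈·⌉ = 1858
j=7: r + 6k = 2205.279857… → ⌈·⌉ = 2206
j=8: r + 7k = 2553.137 → ⌈·⌉ = 2554
j=9: r + 8k = 2900.994142… → ⌈·⌉ = 2901
j=10: r + 9k = 3248.851285… → ⌈·⌉ = 3249
j=11: r + 10k = 3596.708428… → ⌈·⌉ = 3597
j=12: r + 11k = 3944.565571… → ⌈·⌉ = 3945
j=13: r + 12k = 4292.422714… → ⌈·⌉ = 4293
j=14: r + 13k = 4640.279857… → ⌈·⌉ = 4641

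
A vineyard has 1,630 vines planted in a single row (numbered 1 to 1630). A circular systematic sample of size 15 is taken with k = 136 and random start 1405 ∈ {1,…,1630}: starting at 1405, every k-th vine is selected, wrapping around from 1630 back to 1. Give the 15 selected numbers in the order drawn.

1405, 1541, 47, 183, 319, 455, 591, 727, 863, 999, 1135, 1271, 1407, 1543, 49

Selection 1: 1405
Selection 2: 1405 + 136 = 1541
Selection 3: 1541 + 136 = 1677 → 1677 − 1630 = 47
Selection 4: 47 + 136 = 183
Selection 5: 183 + 136 = 319
Selection 6: 319 + 136 = 455
Selection 7: 455 + 136 = 591
Selection 8: 591 + 136 = 727
Selection 9: 727 + 136 = 863
Selection 10: 863 + 136 = 999
Selection 11: 999 + 136 = 1135
Selection 12: 1135 + 136 = 1271
Selection 13: 1271 + 136 = 1407
Selection 14: 1407 + 136 = 1543
Selection 15: 1543 + 136 = 1679 → 1679 − 1630 = 49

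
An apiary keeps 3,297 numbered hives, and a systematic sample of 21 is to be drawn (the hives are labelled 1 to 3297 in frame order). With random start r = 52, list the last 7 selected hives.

k = N/n = 3297/21 = 157
15th selection = 52 + 14×157 = 2250
16th: 2250 + 157 = 2407
17th: 2407 + 157 = 2564
18th: 2564 + 157 = 2721
19th: 2721 + 157 = 2878
20th: 2878 + 157 = 3035
21st: 3035 + 157 = 3192

2250, 2407, 2564, 2721, 2878, 3035, 3192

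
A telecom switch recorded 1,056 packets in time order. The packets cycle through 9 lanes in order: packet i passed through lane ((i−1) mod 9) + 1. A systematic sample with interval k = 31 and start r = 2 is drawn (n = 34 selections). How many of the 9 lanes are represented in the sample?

9

Consecutive selections differ by k = 31, so their lane numbers differ by 31 mod 9 = 4.
gcd(31, 9) = 1, so the sample visits 9/1 = 9 distinct residues mod 9.
Start 2 is lane 2; the lanes hit are 1, 2, 3, 4, 5, 6, 7, 8, 9.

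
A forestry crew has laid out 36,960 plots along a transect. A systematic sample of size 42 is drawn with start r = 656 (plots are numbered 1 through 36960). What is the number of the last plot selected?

k = 36960/42 = 880
42nd selection = r + (42−1)·k = 656 + 41×880 = 656 + 36080 = 36736

36736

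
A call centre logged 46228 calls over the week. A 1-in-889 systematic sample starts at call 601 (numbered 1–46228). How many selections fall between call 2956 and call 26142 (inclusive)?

k = 889
First selection ≥ 2956: 601 + ⌈(2956−601)/889⌉·889 = 601 + 3×889 = 3268
Last selection ≤ 26142: 601 + ⌊(26142−601)/889⌋·889 = 601 + 28×889 = 25493
Count = 28 − 3 + 1 = 26

26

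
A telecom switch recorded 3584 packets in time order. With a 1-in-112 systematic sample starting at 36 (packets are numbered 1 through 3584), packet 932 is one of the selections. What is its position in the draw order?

9

k = 112
position = (932 − 36)/112 + 1 = 896/112 + 1 = 8 + 1 = 9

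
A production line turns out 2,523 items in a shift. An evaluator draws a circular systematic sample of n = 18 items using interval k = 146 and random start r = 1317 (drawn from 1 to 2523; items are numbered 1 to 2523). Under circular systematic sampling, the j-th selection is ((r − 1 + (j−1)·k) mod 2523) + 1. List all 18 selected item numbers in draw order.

Selection 1: 1317
Selection 2: 1317 + 146 = 1463
Selection 3: 1463 + 146 = 1609
Selection 4: 1609 + 146 = 1755
Selection 5: 1755 + 146 = 1901
Selection 6: 1901 + 146 = 2047
Selection 7: 2047 + 146 = 2193
Selection 8: 2193 + 146 = 2339
Selection 9: 2339 + 146 = 2485
Selection 10: 2485 + 146 = 2631 → 2631 − 2523 = 108
Selection 11: 108 + 146 = 254
Selection 12: 254 + 146 = 400
Selection 13: 400 + 146 = 546
Selection 14: 546 + 146 = 692
Selection 15: 692 + 146 = 838
Selection 16: 838 + 146 = 984
Selection 17: 984 + 146 = 1130
Selection 18: 1130 + 146 = 1276

1317, 1463, 1609, 1755, 1901, 2047, 2193, 2339, 2485, 108, 254, 400, 546, 692, 838, 984, 1130, 1276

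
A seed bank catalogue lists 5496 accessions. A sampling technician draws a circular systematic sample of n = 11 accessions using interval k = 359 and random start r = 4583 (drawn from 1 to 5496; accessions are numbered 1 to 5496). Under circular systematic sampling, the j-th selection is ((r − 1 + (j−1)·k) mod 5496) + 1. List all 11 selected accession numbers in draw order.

4583, 4942, 5301, 164, 523, 882, 1241, 1600, 1959, 2318, 2677

Selection 1: 4583
Selection 2: 4583 + 359 = 4942
Selection 3: 4942 + 359 = 5301
Selection 4: 5301 + 359 = 5660 → 5660 − 5496 = 164
Selection 5: 164 + 359 = 523
Selection 6: 523 + 359 = 882
Selection 7: 882 + 359 = 1241
Selection 8: 1241 + 359 = 1600
Selection 9: 1600 + 359 = 1959
Selection 10: 1959 + 359 = 2318
Selection 11: 2318 + 359 = 2677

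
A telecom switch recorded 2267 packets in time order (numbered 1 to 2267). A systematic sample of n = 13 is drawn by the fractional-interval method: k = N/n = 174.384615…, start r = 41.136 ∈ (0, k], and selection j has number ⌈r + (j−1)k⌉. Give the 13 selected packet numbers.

42, 216, 390, 565, 739, 914, 1088, 1262, 1437, 1611, 1785, 1960, 2134

j=1: r + 0k = 41.136 → ⌈·⌉ = 42
j=2: r + 1k = 215.520615… → ⌈·⌉ = 216
j=3: r + 2k = 389.905230… → ⌈·⌉ = 390
j=4: r + 3k = 564.289846… → ⌈·⌉ = 565
j=5: r + 4k = 738.674461… → ⌈·⌉ = 739
j=6: r + 5k = 913.059076… → ⌈·⌉ = 914
j=7: r + 6k = 1087.443692… → ⌈·⌉ = 1088
j=8: r + 7k = 1261.828307… → ⌈·⌉ = 1262
j=9: r + 8k = 1436.212923… → ⌈·⌉ = 1437
j=10: r + 9k = 1610.597538… → ⌈·⌉ = 1611
j=11: r + 10k = 1784.982153… → ⌈·⌉ = 1785
j=12: r + 11k = 1959.366769… → ⌈·⌉ = 1960
j=13: r + 12k = 2133.751384… → ⌈·⌉ = 2134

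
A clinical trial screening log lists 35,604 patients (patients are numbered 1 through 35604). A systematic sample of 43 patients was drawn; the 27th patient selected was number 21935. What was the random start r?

407

k = 35604/43 = 828
r = 21935 − (27−1)×828 = 21935 − 21528 = 407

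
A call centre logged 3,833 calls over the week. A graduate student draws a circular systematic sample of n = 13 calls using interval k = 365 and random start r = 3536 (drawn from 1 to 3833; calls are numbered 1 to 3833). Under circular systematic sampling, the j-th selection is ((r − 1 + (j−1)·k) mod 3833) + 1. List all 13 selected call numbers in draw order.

3536, 68, 433, 798, 1163, 1528, 1893, 2258, 2623, 2988, 3353, 3718, 250

Selection 1: 3536
Selection 2: 3536 + 365 = 3901 → 3901 − 3833 = 68
Selection 3: 68 + 365 = 433
Selection 4: 433 + 365 = 798
Selection 5: 798 + 365 = 1163
Selection 6: 1163 + 365 = 1528
Selection 7: 1528 + 365 = 1893
Selection 8: 1893 + 365 = 2258
Selection 9: 2258 + 365 = 2623
Selection 10: 2623 + 365 = 2988
Selection 11: 2988 + 365 = 3353
Selection 12: 3353 + 365 = 3718
Selection 13: 3718 + 365 = 4083 → 4083 − 3833 = 250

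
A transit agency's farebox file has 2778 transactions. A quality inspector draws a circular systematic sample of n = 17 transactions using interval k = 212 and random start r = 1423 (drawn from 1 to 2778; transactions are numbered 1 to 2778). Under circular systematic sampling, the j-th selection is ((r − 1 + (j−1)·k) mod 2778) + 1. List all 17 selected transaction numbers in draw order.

Selection 1: 1423
Selection 2: 1423 + 212 = 1635
Selection 3: 1635 + 212 = 1847
Selection 4: 1847 + 212 = 2059
Selection 5: 2059 + 212 = 2271
Selection 6: 2271 + 212 = 2483
Selection 7: 2483 + 212 = 2695
Selection 8: 2695 + 212 = 2907 → 2907 − 2778 = 129
Selection 9: 129 + 212 = 341
Selection 10: 341 + 212 = 553
Selection 11: 553 + 212 = 765
Selection 12: 765 + 212 = 977
Selection 13: 977 + 212 = 1189
Selection 14: 1189 + 212 = 1401
Selection 15: 1401 + 212 = 1613
Selection 16: 1613 + 212 = 1825
Selection 17: 1825 + 212 = 2037

1423, 1635, 1847, 2059, 2271, 2483, 2695, 129, 341, 553, 765, 977, 1189, 1401, 1613, 1825, 2037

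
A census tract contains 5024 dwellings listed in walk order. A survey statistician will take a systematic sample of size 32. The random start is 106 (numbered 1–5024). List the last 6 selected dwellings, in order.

k = N/n = 5024/32 = 157
27th selection = 106 + 26×157 = 4188
28th: 4188 + 157 = 4345
29th: 4345 + 157 = 4502
30th: 4502 + 157 = 4659
31st: 4659 + 157 = 4816
32nd: 4816 + 157 = 4973

4188, 4345, 4502, 4659, 4816, 4973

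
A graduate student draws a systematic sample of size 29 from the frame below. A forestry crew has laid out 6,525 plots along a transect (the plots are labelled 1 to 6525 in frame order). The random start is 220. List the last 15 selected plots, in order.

k = N/n = 6525/29 = 225
15th selection = 220 + 14×225 = 3370
16th: 3370 + 225 = 3595
17th: 3595 + 225 = 3820
18th: 3820 + 225 = 4045
19th: 4045 + 225 = 4270
20th: 4270 + 225 = 4495
21st: 4495 + 225 = 4720
22nd: 4720 + 225 = 4945
23rd: 4945 + 225 = 5170
24th: 5170 + 225 = 5395
25th: 5395 + 225 = 5620
26th: 5620 + 225 = 5845
27th: 5845 + 225 = 6070
28th: 6070 + 225 = 6295
29th: 6295 + 225 = 6520

3370, 3595, 3820, 4045, 4270, 4495, 4720, 4945, 5170, 5395, 5620, 5845, 6070, 6295, 6520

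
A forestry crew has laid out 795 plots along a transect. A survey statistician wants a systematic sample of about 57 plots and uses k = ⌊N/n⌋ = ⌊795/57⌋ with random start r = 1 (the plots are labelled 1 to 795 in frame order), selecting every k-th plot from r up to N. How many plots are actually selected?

k = ⌊795/57⌋ = 13
Achieved size = ⌊(795 − 1)/13⌋ + 1 = ⌊794/13⌋ + 1 = 61 + 1 = 62
(last selection: 1 + 61×13 = 794 ≤ 795; next would be 807 > 795)

62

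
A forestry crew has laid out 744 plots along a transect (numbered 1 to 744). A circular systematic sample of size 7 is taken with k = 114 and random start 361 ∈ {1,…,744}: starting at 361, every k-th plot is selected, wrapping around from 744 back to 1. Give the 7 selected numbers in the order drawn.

361, 475, 589, 703, 73, 187, 301

Selection 1: 361
Selection 2: 361 + 114 = 475
Selection 3: 475 + 114 = 589
Selection 4: 589 + 114 = 703
Selection 5: 703 + 114 = 817 → 817 − 744 = 73
Selection 6: 73 + 114 = 187
Selection 7: 187 + 114 = 301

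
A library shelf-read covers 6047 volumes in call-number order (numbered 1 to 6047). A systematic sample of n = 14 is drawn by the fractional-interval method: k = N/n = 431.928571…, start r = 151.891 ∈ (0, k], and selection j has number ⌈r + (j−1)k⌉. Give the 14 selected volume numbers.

j=1: r + 0k = 151.891 → ⌈·⌉ = 152
j=2: r + 1k = 583.819571… → ⌈·⌉ = 584
j=3: r + 2k = 1015.748142… → ⌈·⌉ = 1016
j=4: r + 3k = 1447.676714… → ⌈·⌉ = 1448
j=5: r + 4k = 1879.605285… → ⌈·⌉ = 1880
j=6: r + 5k = 2311.533857… → ⌈·⌉ = 2312
j=7: r + 6k = 2743.462428… → ⌈·⌉ = 2744
j=8: r + 7k = 3175.391 → ⌈·⌉ = 3176
j=9: r + 8k = 3607.319571… → ⌈·⌉ = 3608
j=10: r + 9k = 4039.248142… → ⌈·⌉ = 4040
j=11: r + 10k = 4471.176714… → ⌈·⌉ = 4472
j=12: r + 11k = 4903.105285… → ⌈·⌉ = 4904
j=13: r + 12k = 5335.033857… → ⌈·⌉ = 5336
j=14: r + 13k = 5766.962428… → ⌈·⌉ = 5767

152, 584, 1016, 1448, 1880, 2312, 2744, 3176, 3608, 4040, 4472, 4904, 5336, 5767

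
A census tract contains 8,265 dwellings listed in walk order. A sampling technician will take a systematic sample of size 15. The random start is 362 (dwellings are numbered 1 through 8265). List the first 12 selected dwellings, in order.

362, 913, 1464, 2015, 2566, 3117, 3668, 4219, 4770, 5321, 5872, 6423

k = N/n = 8265/15 = 551
dwelling 1: 362
dwelling 2: 362 + 551 = 913
dwelling 3: 913 + 551 = 1464
dwelling 4: 1464 + 551 = 2015
dwelling 5: 2015 + 551 = 2566
dwelling 6: 2566 + 551 = 3117
dwelling 7: 3117 + 551 = 3668
dwelling 8: 3668 + 551 = 4219
dwelling 9: 4219 + 551 = 4770
dwelling 10: 4770 + 551 = 5321
dwelling 11: 5321 + 551 = 5872
dwelling 12: 5872 + 551 = 6423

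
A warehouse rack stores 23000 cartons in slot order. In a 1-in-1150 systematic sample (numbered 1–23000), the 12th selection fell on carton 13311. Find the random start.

k = 1150
r = 13311 − (12−1)×1150 = 13311 − 12650 = 661

661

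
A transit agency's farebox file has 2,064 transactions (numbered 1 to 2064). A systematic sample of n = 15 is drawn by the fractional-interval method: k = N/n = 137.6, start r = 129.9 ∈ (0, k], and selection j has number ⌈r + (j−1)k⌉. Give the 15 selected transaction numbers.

j=1: r + 0k = 129.9 → ⌈·⌉ = 130
j=2: r + 1k = 267.5 → ⌈·⌉ = 268
j=3: r + 2k = 405.1 → ⌈·⌉ = 406
j=4: r + 3k = 542.7 → ⌈·⌉ = 543
j=5: r + 4k = 680.3 → ⌈·⌉ = 681
j=6: r + 5k = 817.9 → ⌈·⌉ = 818
j=7: r + 6k = 955.5 → ⌈·⌉ = 956
j=8: r + 7k = 1093.1 → ⌈·⌉ = 1094
j=9: r + 8k = 1230.7 → ⌈·⌉ = 1231
j=10: r + 9k = 1368.3 → ⌈·⌉ = 1369
j=11: r + 10k = 1505.9 → ⌈·⌉ = 1506
j=12: r + 11k = 1643.5 → ⌈·⌉ = 1644
j=13: r + 12k = 1781.1 → ⌈·⌉ = 1782
j=14: r + 13k = 1918.7 → ⌈·⌉ = 1919
j=15: r + 14k = 2056.3 → ⌈·⌉ = 2057

130, 268, 406, 543, 681, 818, 956, 1094, 1231, 1369, 1506, 1644, 1782, 1919, 2057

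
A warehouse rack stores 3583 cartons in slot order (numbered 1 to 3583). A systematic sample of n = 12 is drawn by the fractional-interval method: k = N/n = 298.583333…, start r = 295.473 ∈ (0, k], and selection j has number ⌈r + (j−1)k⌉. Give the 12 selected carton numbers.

296, 595, 893, 1192, 1490, 1789, 2087, 2386, 2685, 2983, 3282, 3580

j=1: r + 0k = 295.473 → ⌈·⌉ = 296
j=2: r + 1k = 594.056333… → ⌈·⌉ = 595
j=3: r + 2k = 892.639666… → ⌈·⌉ = 893
j=4: r + 3k = 1191.223 → ⌈·⌉ = 1192
j=5: r + 4k = 1489.806333… → ⌈·⌉ = 1490
j=6: r + 5k = 1788.389666… → ⌈·⌉ = 1789
j=7: r + 6k = 2086.973 → ⌈·⌉ = 2087
j=8: r + 7k = 2385.556333… → ⌈·⌉ = 2386
j=9: r + 8k = 2684.139666… → ⌈·⌉ = 2685
j=10: r + 9k = 2982.723 → ⌈·⌉ = 2983
j=11: r + 10k = 3281.306333… → ⌈·⌉ = 3282
j=12: r + 11k = 3579.889666… → ⌈·⌉ = 3580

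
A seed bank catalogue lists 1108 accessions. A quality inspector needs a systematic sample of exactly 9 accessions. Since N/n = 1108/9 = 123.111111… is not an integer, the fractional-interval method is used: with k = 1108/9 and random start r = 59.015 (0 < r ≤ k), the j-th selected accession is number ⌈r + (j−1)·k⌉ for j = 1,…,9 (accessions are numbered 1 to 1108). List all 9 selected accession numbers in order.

j=1: r + 0k = 59.015 → ⌈·⌉ = 60
j=2: r + 1k = 182.126111… → ⌈·⌉ = 183
j=3: r + 2k = 305.237222… → ⌈·⌉ = 306
j=4: r + 3k = 428.348333… → ⌈·⌉ = 429
j=5: r + 4k = 551.459444… → ⌈·⌉ = 552
j=6: r + 5k = 674.570555… → ⌈·⌉ = 675
j=7: r + 6k = 797.681666… → ⌈·⌉ = 798
j=8: r + 7k = 920.792777… → ⌈·⌉ = 921
j=9: r + 8k = 1043.903888… → ⌈·⌉ = 1044

60, 183, 306, 429, 552, 675, 798, 921, 1044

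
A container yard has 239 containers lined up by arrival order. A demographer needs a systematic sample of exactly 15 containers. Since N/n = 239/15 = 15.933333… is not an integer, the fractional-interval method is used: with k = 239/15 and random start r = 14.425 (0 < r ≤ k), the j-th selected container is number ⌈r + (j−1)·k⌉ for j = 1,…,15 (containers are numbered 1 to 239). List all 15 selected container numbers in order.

j=1: r + 0k = 14.425 → ⌈·⌉ = 15
j=2: r + 1k = 30.358333… → ⌈·⌉ = 31
j=3: r + 2k = 46.291666… → ⌈·⌉ = 47
j=4: r + 3k = 62.225 → ⌈·⌉ = 63
j=5: r + 4k = 78.158333… → ⌈·⌉ = 79
j=6: r + 5k = 94.091666… → ⌈·⌉ = 95
j=7: r + 6k = 110.025 → ⌈·⌉ = 111
j=8: r + 7k = 125.958333… → ⌈·⌉ = 126
j=9: r + 8k = 141.891666… → ⌈·⌉ = 142
j=10: r + 9k = 157.825 → ⌈·⌉ = 158
j=11: r + 10k = 173.758333… → ⌈·⌉ = 174
j=12: r + 11k = 189.691666… → ⌈·⌉ = 190
j=13: r + 12k = 205.625 → ⌈·⌉ = 206
j=14: r + 13k = 221.558333… → ⌈·⌉ = 222
j=15: r + 14k = 237.491666… → ⌈·⌉ = 238

15, 31, 47, 63, 79, 95, 111, 126, 142, 158, 174, 190, 206, 222, 238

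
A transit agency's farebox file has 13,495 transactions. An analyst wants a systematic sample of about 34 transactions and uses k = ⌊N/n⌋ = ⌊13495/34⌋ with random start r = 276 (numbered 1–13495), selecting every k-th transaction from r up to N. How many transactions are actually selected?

34

k = ⌊13495/34⌋ = 396
Achieved size = ⌊(13495 − 276)/396⌋ + 1 = ⌊13219/396⌋ + 1 = 33 + 1 = 34
(last selection: 276 + 33×396 = 13344 ≤ 13495; next would be 13740 > 13495)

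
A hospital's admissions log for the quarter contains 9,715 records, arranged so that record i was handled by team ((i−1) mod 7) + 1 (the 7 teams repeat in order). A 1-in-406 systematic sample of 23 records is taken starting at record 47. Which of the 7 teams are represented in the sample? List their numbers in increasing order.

5

Consecutive selections differ by k = 406, so their team numbers differ by 406 mod 7 = 0.
gcd(406, 7) = 7, so the sample visits 7/7 = 1 distinct residues mod 7.
Start 47 is team 5; the teams hit are 5.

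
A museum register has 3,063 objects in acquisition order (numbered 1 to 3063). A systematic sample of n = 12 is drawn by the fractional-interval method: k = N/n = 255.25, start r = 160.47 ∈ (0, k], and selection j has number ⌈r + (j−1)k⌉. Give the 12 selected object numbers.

j=1: r + 0k = 160.47 → ⌈·⌉ = 161
j=2: r + 1k = 415.72 → ⌈·⌉ = 416
j=3: r + 2k = 670.97 → ⌈·⌉ = 671
j=4: r + 3k = 926.22 → ⌈·⌉ = 927
j=5: r + 4k = 1181.47 → ⌈·⌉ = 1182
j=6: r + 5k = 1436.72 → ⌈·⌉ = 1437
j=7: r + 6k = 1691.97 → ⌈·⌉ = 1692
j=8: r + 7k = 1947.22 → ⌈·⌉ = 1948
j=9: r + 8k = 2202.47 → ⌈·⌉ = 2203
j=10: r + 9k = 2457.72 → ⌈·⌉ = 2458
j=11: r + 10k = 2712.97 → ⌈·⌉ = 2713
j=12: r + 11k = 2968.22 → ⌈·⌉ = 2969

161, 416, 671, 927, 1182, 1437, 1692, 1948, 2203, 2458, 2713, 2969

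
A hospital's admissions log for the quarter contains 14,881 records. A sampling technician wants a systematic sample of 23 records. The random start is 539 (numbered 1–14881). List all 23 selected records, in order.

k = N/n = 14881/23 = 647
record 1: 539
record 2: 539 + 647 = 1186
record 3: 1186 + 647 = 1833
record 4: 1833 + 647 = 2480
record 5: 2480 + 647 = 3127
record 6: 3127 + 647 = 3774
record 7: 3774 + 647 = 4421
record 8: 4421 + 647 = 5068
record 9: 5068 + 647 = 5715
record 10: 5715 + 647 = 6362
record 11: 6362 + 647 = 7009
record 12: 7009 + 647 = 7656
record 13: 7656 + 647 = 8303
record 14: 8303 + 647 = 8950
record 15: 8950 + 647 = 9597
record 16: 9597 + 647 = 10244
record 17: 10244 + 647 = 10891
record 18: 10891 + 647 = 11538
record 19: 11538 + 647 = 12185
record 20: 12185 + 647 = 12832
record 21: 12832 + 647 = 13479
record 22: 13479 + 647 = 14126
record 23: 14126 + 647 = 14773

539, 1186, 1833, 2480, 3127, 3774, 4421, 5068, 5715, 6362, 7009, 7656, 8303, 8950, 9597, 10244, 10891, 11538, 12185, 12832, 13479, 14126, 14773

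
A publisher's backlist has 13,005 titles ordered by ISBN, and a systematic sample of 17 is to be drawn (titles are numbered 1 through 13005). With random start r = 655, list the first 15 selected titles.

k = N/n = 13005/17 = 765
title 1: 655
title 2: 655 + 765 = 1420
title 3: 1420 + 765 = 2185
title 4: 2185 + 765 = 2950
title 5: 2950 + 765 = 3715
title 6: 3715 + 765 = 4480
title 7: 4480 + 765 = 5245
title 8: 5245 + 765 = 6010
title 9: 6010 + 765 = 6775
title 10: 6775 + 765 = 7540
title 11: 7540 + 765 = 8305
title 12: 8305 + 765 = 9070
title 13: 9070 + 765 = 9835
title 14: 9835 + 765 = 10600
title 15: 10600 + 765 = 11365

655, 1420, 2185, 2950, 3715, 4480, 5245, 6010, 6775, 7540, 8305, 9070, 9835, 10600, 11365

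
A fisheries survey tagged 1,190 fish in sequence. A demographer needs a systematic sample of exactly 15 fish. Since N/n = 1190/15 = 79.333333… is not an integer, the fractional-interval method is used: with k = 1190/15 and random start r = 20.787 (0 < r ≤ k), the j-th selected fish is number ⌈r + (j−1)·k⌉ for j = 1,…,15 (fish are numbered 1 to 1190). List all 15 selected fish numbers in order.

j=1: r + 0k = 20.787 → ⌈·⌉ = 21
j=2: r + 1k = 100.120333… → ⌈·⌉ = 101
j=3: r + 2k = 179.453666… → ⌈·⌉ = 180
j=4: r + 3k = 258.787 → ⌈·⌉ = 259
j=5: r + 4k = 338.120333… → ⌈·⌉ = 339
j=6: r + 5k = 417.453666… → ⌈·⌉ = 418
j=7: r + 6k = 496.787 → ⌈·⌉ = 497
j=8: r + 7k = 576.120333… → ⌈·⌉ = 577
j=9: r + 8k = 655.453666… → ⌈·⌉ = 656
j=10: r + 9k = 734.787 → ⌈·⌉ = 735
j=11: r + 10k = 814.120333… → ⌈·⌉ = 815
j=12: r + 11k = 893.453666… → ⌈·⌉ = 894
j=13: r + 12k = 972.787 → ⌈·⌉ = 973
j=14: r + 13k = 1052.120333… → ⌈·⌉ = 1053
j=15: r + 14k = 1131.453666… → ⌈·⌉ = 1132

21, 101, 180, 259, 339, 418, 497, 577, 656, 735, 815, 894, 973, 1053, 1132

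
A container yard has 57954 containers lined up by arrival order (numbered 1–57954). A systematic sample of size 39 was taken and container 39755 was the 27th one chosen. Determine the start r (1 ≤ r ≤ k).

1119

k = 57954/39 = 1486
r = 39755 − (27−1)×1486 = 39755 − 38636 = 1119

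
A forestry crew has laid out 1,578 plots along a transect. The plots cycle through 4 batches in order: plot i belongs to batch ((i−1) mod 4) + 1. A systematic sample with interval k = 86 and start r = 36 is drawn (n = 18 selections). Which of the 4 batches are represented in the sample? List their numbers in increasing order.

Consecutive selections differ by k = 86, so their batch numbers differ by 86 mod 4 = 2.
gcd(86, 4) = 2, so the sample visits 4/2 = 2 distinct residues mod 4.
Start 36 is batch 4; the batches hit are 2, 4.

2, 4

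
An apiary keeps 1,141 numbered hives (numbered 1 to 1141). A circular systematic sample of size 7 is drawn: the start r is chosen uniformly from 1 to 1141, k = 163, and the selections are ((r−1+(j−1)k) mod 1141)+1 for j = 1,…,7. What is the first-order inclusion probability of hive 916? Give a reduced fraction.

1/163

For each position j, as r ranges over 1…1141 the j-th selection hits every hive exactly once, so hive 916 is selected for exactly 7 of the 1141 starts.
Inclusion probability = 7/1141 = 1/163.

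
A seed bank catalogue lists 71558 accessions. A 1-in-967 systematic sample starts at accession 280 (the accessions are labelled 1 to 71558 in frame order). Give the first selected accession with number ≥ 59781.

k = 967
Steps past start: ⌈(59781 − 280)/967⌉ = ⌈59501/967⌉ = 62
Selected accession: 280 + 62×967 = 60234

60234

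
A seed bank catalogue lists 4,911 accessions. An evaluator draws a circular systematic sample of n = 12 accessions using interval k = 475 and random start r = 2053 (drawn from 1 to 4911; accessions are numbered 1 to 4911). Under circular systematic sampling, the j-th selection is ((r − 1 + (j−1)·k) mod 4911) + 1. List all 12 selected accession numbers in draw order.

2053, 2528, 3003, 3478, 3953, 4428, 4903, 467, 942, 1417, 1892, 2367

Selection 1: 2053
Selection 2: 2053 + 475 = 2528
Selection 3: 2528 + 475 = 3003
Selection 4: 3003 + 475 = 3478
Selection 5: 3478 + 475 = 3953
Selection 6: 3953 + 475 = 4428
Selection 7: 4428 + 475 = 4903
Selection 8: 4903 + 475 = 5378 → 5378 − 4911 = 467
Selection 9: 467 + 475 = 942
Selection 10: 942 + 475 = 1417
Selection 11: 1417 + 475 = 1892
Selection 12: 1892 + 475 = 2367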